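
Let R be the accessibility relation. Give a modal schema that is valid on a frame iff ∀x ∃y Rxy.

This is seriality; the standard corresponding axiom is D: □s → ◇s.
Suppose □s→◇s is valid. At any x set V(s)=W. Then □s at x, so ◇s at x, so x has a successor.

□s → ◇s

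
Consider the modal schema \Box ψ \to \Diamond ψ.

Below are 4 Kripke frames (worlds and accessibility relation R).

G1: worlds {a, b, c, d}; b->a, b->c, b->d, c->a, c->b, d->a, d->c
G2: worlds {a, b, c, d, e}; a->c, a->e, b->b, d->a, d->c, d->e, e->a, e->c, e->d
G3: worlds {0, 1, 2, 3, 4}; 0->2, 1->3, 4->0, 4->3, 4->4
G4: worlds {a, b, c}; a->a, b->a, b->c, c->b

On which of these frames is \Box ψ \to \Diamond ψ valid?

Frame correspondent (Sahlqvist): \forall x \exists y Rxy — i.e. seriality.
G1: fails — world a has no successor.
G2: fails — world c has no successor.
G3: fails — world 2 has no successor.
G4: condition met.

G4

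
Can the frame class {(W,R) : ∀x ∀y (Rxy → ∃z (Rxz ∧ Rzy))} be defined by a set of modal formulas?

Definable; □□q → □q defines it

This is a Sahlqvist condition; the C4 axiom □□q → □q defines it.
Suppose □□q→□q is valid. Take Rxy and set V(q)={w : xR²w}. Then □□q at x, so □q at x, so q at y, i.e. ∃z(Rxz∧Rzy).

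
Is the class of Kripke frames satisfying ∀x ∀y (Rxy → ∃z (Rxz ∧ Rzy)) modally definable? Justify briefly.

This is a Sahlqvist condition; the C4 axiom □□p → □p defines it.

Definable; □□p → □p defines it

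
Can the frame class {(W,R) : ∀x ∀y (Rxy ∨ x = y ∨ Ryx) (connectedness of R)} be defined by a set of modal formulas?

Not definable by any modal formula

Modal frame validity is preserved under disjoint unions.
Take 4 disjoint single-world reflexive frames: each is trivially connected, but their disjoint union has 4 worlds with no edge between distinct components, so it is not connected.
So the class is not modally definable.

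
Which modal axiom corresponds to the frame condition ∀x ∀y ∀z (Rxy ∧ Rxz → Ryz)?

A defining formula is ◇ψ → □◇ψ (the 5 axiom).
Suppose ◇ψ→□◇ψ is valid. Take Rxy, Rxz and set V(ψ)={y}. Then ◇ψ at x, so □◇ψ at x, so ◇ψ at z, so some w with Rzw has ψ; w=y, i.e. Rzy. By symmetry of the argument, Ryz.

◇ψ → □◇ψ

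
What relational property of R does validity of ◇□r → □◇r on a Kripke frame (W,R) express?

convergence

Suppose ◇□r→□◇r is valid. Take Rxy, Rxz and set V(r)={w : Ryw}. Then □r at y so ◇□r at x, so □◇r at x, so ◇r at z, giving w with Rzw and Ryw.
The converse is a direct semantic check.
Frame condition: ∀x ∀y ∀z (Rxy ∧ Rxz → ∃w (Ryw ∧ Rzw)).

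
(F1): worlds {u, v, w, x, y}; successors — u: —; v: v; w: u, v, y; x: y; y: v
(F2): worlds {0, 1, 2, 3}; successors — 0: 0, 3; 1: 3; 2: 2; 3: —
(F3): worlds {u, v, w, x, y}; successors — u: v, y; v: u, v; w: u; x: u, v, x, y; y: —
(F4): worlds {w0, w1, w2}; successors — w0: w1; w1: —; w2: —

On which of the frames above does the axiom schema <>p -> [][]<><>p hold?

(F4)

Frame correspondent (Sahlqvist): forall x forall y forall z ((xRy & x R^2 z) -> exists w (y = w & z R^2 w)) — i.e. a generalized confluence (Geach) condition.
(F1): fails — wRu, wR²v but no t with u=t and vR²t.
(F2): fails — 0R0, 0R²3 but no w with 0=w and 3R²w.
(F3): fails — uRy, uR²u but no t with y=t and uR²t.
(F4): condition met.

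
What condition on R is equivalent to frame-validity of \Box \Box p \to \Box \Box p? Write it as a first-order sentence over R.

\forall x \forall z (x R^2 z \to \exists w (x R^2 w \wedge z = w))

This is a Sahlqvist (Geach-type) schema ◇^0□^2p → □^2◇^0p.
Minimal-valuation argument: fix x; take any y with xR^0y and any z with xR^2z. Set V(p) to the set of worlds R-reachable from y in exactly 2 steps. Then □^2p holds at y, so the antecedent holds at x; validity forces ◇^0p at z, giving a w with zR^0w and yR^2w.
First-order correspondent: \forall x \forall z (x R^2 z \to \exists w (x R^2 w \wedge z = w)).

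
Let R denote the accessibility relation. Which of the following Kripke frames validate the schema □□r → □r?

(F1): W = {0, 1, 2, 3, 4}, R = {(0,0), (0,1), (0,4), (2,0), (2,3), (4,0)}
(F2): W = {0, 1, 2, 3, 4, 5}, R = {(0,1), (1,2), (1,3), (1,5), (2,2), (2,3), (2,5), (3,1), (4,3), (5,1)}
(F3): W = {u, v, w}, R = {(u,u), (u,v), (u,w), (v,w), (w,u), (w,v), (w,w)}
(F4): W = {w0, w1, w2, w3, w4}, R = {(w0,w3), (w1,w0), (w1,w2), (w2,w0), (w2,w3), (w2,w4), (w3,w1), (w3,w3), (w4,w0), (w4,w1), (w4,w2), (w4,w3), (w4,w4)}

Frame correspondent (Sahlqvist): ∀x ∀y (Rxy → ∃z (Rxz ∧ Rzy)) — i.e. density.
(F1): fails — R23 but no z with R2z and Rz3.
(F2): fails — R31 but no z with R3z and Rz1.
(F3): condition met.
(F4): fails — Rw1w2 but no z with Rw1z and Rzw2.
Valid on: (F3).

(F3)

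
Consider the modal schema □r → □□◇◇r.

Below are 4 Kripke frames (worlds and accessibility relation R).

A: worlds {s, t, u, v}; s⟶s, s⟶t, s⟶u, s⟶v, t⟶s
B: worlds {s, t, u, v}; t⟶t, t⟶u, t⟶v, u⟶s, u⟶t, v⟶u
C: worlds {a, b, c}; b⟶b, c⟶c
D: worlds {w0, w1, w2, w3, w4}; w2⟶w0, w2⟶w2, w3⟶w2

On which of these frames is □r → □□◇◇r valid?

C

The schema corresponds to a generalized confluence (Geach) condition: ∀x ∀z (xR²z → ∃w (xRw ∧ zR²w)).
A: fails — sR²u but no w with sRw and uR²w.
B: fails — tR²s but no w with tRw and sR²w.
C: ✓.
D: fails — w2R²w0 but no w with w2Rw and w0R²w.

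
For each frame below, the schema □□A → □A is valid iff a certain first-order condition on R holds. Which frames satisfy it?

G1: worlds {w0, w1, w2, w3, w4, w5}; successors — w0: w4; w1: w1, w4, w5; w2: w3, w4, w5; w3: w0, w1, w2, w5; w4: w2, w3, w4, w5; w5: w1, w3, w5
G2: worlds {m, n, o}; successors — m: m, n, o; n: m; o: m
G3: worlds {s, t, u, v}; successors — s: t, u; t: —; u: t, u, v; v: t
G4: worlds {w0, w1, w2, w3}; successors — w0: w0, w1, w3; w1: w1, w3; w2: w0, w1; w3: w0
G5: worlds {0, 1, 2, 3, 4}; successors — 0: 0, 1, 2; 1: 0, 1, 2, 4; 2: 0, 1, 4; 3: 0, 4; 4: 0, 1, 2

The schema corresponds to density: ∀x ∀y (Rxy → ∃z (Rxz ∧ Rzy)).
G1: fails — Rw3w0 but no z with Rw3z and Rzw0.
G2: condition met.
G3: fails — Rvt but no z with Rvz and Rzt.
G4: condition met.
G5: fails — R34 but no z with R3z and Rz4.
Valid on: G2, G4.

G2, G4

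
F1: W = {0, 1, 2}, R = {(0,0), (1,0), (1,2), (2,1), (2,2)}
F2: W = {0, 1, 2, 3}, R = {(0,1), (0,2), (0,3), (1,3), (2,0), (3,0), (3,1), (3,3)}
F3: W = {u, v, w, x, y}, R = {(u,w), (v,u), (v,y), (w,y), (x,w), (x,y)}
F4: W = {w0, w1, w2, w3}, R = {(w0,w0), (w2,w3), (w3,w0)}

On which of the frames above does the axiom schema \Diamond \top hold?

F1, F2

This is the axiom for seriality; its first-order frame correspondent is \forall x \exists y Rxy.
F1: satisfies the condition.
F2: satisfies the condition.
F3: fails — world y has no successor.
F4: fails — world w1 has no successor.
Valid on: F1, F2.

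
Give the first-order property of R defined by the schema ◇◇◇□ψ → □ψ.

This is a Sahlqvist (Geach-type) schema ◇^3□^1ψ → □^1◇^0ψ.
First-order correspondent: ∀x ∀y ∀z ((xR³y ∧ xRz) → ∃w (yRw ∧ z = w)).

∀x ∀y ∀z ((xR³y ∧ xRz) → ∃w (yRw ∧ z = w))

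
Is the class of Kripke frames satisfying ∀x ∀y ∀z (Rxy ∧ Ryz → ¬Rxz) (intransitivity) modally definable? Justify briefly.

Not modally definable

If a class were modally definable it would be closed under surjective bounded morphisms (Goldblatt–Thomason).
The 7-cycle (worlds a,b,c,d,e,f,g with a→b→c→d→e→f→g→a) is intransitive. Mapping every world to a single reflexive point • is a surjective bounded morphism; the reflexive point is not intransitive (R••∧R•• but R••).
So the class is not modally definable.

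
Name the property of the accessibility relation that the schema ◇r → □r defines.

This is the CD axiom.
Its frame correspondent is partial functionality — ∀x ∀y ∀z (Rxy ∧ Rxz → y = z).

Partial functionality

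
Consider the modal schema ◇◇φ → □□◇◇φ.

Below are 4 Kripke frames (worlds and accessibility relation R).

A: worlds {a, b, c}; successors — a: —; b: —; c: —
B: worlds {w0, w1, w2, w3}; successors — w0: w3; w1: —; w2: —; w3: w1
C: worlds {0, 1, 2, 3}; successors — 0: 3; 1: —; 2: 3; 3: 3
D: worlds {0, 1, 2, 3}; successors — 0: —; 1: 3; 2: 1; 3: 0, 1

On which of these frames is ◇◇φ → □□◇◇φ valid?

Frame correspondent (Sahlqvist): ∀x ∀y ∀z ((xR²y ∧ xR²z) → ∃w (y = w ∧ zR²w)) — i.e. a generalized confluence (Geach) condition.
A: condition met.
B: fails — w0R²w1, w0R²w1 but no w with w1=w and w1R²w.
C: condition met.
D: fails — 1R²0, 1R²0 but no w with 0=w and 0R²w.
Valid on: A, C.

A, C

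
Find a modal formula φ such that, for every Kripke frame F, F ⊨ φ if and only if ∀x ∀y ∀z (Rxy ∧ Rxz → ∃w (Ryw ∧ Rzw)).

This is convergence; the standard corresponding axiom is .2: ◇□s → □◇s.
Suppose ◇□s→□◇s is valid. Take Rxy, Rxz and set V(s)={w : Ryw}. Then □s at y so ◇□s at x, so □◇s at x, so ◇s at z, giving w with Rzw and Ryw.

◇□s → □◇s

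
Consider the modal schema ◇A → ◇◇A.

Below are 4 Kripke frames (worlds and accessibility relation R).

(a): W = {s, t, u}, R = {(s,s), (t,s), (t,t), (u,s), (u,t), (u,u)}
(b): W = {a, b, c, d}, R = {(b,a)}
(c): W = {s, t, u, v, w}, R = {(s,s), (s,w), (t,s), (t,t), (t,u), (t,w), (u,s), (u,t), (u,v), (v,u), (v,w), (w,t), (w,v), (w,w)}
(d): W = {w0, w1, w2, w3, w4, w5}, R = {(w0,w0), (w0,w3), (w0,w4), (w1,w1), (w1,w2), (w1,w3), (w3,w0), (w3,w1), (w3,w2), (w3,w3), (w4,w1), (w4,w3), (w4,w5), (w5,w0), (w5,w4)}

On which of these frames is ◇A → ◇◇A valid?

(a)

Frame correspondent (Sahlqvist): ∀x ∀y (xRy → ∃w (y = w ∧ xR²w)) — i.e. a generalized confluence (Geach) condition.
(a): condition met.
(b): fails — bRa but no w with a=w and bR²w.
(c): fails — uRv but no w* with v=w* and uR²w*.
(d): fails — w4Rw5 but no w with w5=w and w4R²w.
Valid on: (a).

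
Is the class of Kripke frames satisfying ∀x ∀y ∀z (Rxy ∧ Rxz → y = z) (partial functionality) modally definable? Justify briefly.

Yes — defined by ◇q → □q

The condition is partial functionality. A defining modal formula is ◇q → □q.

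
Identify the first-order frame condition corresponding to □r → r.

This is the T axiom.
Its frame correspondent is reflexivity — ∀x Rxx.

Reflexivity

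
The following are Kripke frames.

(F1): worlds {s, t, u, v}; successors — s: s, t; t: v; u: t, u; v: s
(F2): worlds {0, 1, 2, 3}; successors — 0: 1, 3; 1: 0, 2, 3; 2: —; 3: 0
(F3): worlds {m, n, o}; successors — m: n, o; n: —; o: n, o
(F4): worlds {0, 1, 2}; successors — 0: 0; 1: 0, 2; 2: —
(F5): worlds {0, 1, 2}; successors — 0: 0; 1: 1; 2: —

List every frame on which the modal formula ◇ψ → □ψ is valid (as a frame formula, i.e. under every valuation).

(F5)

Frame correspondent (Sahlqvist): ∀x ∀y ∀z (Rxy ∧ Rxz → y = z) — i.e. partial functionality.
(F1): fails — s sees both s and t.
(F2): fails — 0 sees both 1 and 3.
(F3): fails — m sees both n and o.
(F4): fails — 1 sees both 0 and 2.
(F5): condition met.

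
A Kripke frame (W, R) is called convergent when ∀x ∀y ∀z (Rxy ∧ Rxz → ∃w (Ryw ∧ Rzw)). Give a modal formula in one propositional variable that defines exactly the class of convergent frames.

This is convergence; the standard corresponding axiom is .2: ◇□q → □◇q.

◇□q → □◇q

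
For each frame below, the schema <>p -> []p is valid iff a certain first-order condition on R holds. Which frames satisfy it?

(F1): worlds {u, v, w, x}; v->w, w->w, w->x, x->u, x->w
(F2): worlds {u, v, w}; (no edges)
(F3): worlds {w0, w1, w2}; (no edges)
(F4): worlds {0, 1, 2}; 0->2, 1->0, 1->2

Frame correspondent (Sahlqvist): forall x forall y forall z (Rxy & Rxz -> y = z) — i.e. partial functionality.
(F1): fails — w sees both w and x.
(F2): satisfies the condition.
(F3): satisfies the condition.
(F4): fails — 1 sees both 0 and 2.

(F2), (F3)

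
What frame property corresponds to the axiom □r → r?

reflexivity

Suppose □r→r is valid. At any x set V(r)={w : Rxw}. Then □r holds at x, so r holds at x, i.e. Rxx.
Conversely, on a frame with reflexivity the schema holds at every world under every valuation.
So the correspondent is reflexivity.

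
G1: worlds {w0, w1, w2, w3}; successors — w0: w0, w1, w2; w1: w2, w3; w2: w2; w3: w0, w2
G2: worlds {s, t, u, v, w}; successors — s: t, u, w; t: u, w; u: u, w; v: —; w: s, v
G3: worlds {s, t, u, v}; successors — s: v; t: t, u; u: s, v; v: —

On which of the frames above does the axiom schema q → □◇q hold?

This is the axiom for symmetry; its first-order frame correspondent is ∀x ∀y (Rxy → Ryx).
G1: fails — Rw1w2 but not Rw2w1.
G2: fails — Ruw but not Rwu.
G3: fails — Ruv but not Rvu.
Valid on no frame.

none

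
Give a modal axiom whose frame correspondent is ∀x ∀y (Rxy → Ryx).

q → □◇q

This is symmetry; the standard corresponding axiom is B: q → □◇q.
Suppose q→□◇q is valid. Take Rxy and set V(q)={x}. Then q at x, so □◇q at x, so ◇q at y, so some z with Ryz has q; z=x, i.e. Ryx.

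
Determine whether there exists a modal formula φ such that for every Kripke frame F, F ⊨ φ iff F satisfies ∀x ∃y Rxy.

Yes, by □r → ◇r

Yes: it is seriality, defined by the D schema □r → ◇r.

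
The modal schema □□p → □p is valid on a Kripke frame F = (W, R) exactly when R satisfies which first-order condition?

density: ∀x ∀y (Rxy → ∃z (Rxz ∧ Rzy))

This is the C4 axiom.
Its frame correspondent is density — ∀x ∀y (Rxy → ∃z (Rxz ∧ Rzy)).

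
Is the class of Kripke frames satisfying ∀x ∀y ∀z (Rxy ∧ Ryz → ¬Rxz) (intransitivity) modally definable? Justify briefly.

If a class were modally definable it would be closed under surjective bounded morphisms (Goldblatt–Thomason).
The 5-cycle (worlds s,t,u,v,w with s→t→u→v→w→s) is intransitive. Mapping every world to a single reflexive point • is a surjective bounded morphism; the reflexive point is not intransitive (R••∧R•• but R••).
So the class is not modally definable.

No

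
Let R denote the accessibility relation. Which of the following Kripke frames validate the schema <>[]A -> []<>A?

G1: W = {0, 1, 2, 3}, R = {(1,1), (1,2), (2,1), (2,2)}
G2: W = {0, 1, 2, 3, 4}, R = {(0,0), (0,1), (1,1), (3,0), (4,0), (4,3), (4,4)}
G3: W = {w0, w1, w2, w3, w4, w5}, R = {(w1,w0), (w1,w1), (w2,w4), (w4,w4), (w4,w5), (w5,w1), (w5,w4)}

The schema corresponds to convergence: forall x forall y forall z (Rxy & Rxz -> exists w (Ryw & Rzw)).
G1: ✓.
G2: ✓.
G3: fails — Rw1w1 and Rw1w0 but w1 and w0 have no common successor.

G1, G2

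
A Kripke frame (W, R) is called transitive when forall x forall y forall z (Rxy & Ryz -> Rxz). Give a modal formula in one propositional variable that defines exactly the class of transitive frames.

□r → □□r

The condition is transitivity. The 4 schema □r → □□r defines it.
Suppose □r→□□r is valid. Take Rxy, Ryz and set V(r)={w : Rxw}. Then □r at x, so □□r at x, so □r at y, so r at z, i.e. Rxz.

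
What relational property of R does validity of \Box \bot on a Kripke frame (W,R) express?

□⊥ is valid iff no world has any successor (otherwise □⊥ fails at any world with one).
Conversely, on a frame with emptiness of R the schema holds at every world under every valuation.
So the correspondent is emptiness of R.

emptiness of R: \forall x \forall y \neg Rxy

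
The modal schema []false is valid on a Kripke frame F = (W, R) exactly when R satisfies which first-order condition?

emptiness of R

□⊥ is valid iff no world has any successor (otherwise □⊥ fails at any world with one).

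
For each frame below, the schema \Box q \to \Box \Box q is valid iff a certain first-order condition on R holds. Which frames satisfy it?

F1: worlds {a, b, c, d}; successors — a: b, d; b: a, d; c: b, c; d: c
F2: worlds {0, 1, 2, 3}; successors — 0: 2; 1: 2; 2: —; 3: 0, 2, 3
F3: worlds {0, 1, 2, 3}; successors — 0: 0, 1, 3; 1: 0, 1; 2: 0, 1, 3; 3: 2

F2

This is the axiom for transitivity; its first-order frame correspondent is \forall x \forall y \forall z (Rxy \wedge Ryz \to Rxz).
F1: fails — Rdc and Rcb but not Rdb.
F2: condition met.
F3: fails — R10 and R03 but not R13.
Valid on: F2.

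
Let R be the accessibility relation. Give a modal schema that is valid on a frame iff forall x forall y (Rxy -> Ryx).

This is symmetry; the standard corresponding axiom is B: s → □◇s.
Suppose s→□◇s is valid. Take Rxy and set V(s)={x}. Then s at x, so □◇s at x, so ◇s at y, so some z with Ryz has s; z=x, i.e. Ryx.

s → □◇s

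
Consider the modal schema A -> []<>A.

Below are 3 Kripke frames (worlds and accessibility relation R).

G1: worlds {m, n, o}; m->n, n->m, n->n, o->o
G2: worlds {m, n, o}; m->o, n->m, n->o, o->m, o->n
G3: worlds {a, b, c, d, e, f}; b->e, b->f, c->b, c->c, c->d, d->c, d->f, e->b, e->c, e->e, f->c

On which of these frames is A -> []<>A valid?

The schema corresponds to symmetry: forall x forall y (Rxy -> Ryx).
G1: ✓.
G2: fails — Rnm but not Rmn.
G3: fails — Rbf but not Rfb.

G1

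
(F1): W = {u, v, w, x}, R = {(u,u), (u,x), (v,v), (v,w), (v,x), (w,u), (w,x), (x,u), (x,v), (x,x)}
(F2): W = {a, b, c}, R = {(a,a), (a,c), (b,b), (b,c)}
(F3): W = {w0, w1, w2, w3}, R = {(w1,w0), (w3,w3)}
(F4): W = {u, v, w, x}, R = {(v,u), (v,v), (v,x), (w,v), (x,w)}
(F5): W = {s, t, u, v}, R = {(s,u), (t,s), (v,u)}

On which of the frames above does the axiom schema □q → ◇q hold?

(F1)

This is the axiom for seriality; its first-order frame correspondent is ∀x ∃y Rxy.
(F1): condition met.
(F2): fails — world c has no successor.
(F3): fails — world w0 has no successor.
(F4): fails — world u has no successor.
(F5): fails — world u has no successor.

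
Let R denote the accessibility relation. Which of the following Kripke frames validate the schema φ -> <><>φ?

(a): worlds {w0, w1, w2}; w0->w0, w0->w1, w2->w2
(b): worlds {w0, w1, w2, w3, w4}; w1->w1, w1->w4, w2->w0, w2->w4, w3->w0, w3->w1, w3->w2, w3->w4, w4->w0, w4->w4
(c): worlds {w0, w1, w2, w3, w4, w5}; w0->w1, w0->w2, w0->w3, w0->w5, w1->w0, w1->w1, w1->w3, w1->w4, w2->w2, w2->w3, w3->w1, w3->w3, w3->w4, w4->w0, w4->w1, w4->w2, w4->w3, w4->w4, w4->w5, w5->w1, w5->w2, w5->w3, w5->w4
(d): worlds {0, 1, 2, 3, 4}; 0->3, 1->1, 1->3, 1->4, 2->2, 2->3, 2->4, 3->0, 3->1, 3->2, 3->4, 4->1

This is the axiom for a generalized confluence (Geach) condition; its first-order frame correspondent is forall x exists w (x = w & x R^2 w).
(a): fails — at w1 but no w with w1=w and w1R²w.
(b): fails — at w0 but no w with w0=w and w0R²w.
(c): holds.
(d): holds.
Valid on: (c), (d).

(c), (d)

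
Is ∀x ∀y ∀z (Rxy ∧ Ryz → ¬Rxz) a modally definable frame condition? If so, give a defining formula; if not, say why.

Any modally definable frame class is closed under surjective bounded morphisms.
The 5-cycle (worlds s,t,u,v,w with s→t→u→v→w→s) is intransitive. Mapping every world to a single reflexive point • is a surjective bounded morphism; the reflexive point is not intransitive (R••∧R•• but R••).
So the class is not modally definable.

No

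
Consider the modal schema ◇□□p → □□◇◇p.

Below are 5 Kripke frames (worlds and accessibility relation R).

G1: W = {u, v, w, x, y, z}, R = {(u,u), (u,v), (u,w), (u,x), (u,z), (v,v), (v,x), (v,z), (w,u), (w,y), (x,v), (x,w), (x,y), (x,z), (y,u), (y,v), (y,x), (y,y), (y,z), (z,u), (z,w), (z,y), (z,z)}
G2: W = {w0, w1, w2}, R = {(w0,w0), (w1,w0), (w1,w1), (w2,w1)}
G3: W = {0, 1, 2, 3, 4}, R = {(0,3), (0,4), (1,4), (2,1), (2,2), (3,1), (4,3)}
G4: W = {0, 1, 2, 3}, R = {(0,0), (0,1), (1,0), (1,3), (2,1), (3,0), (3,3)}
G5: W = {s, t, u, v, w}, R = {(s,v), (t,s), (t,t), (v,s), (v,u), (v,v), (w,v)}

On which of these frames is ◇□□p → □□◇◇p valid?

Frame correspondent (Sahlqvist): ∀x ∀y ∀z ((xRy ∧ xR²z) → ∃w (yR²w ∧ zR²w)) — i.e. a generalized confluence (Geach) condition.
G1: condition met.
G2: condition met.
G3: fails — 0R3, 0R²1 but no w with 3R²w and 1R²w.
G4: condition met.
G5: fails — sRv, sR²u but no w* with vR²w* and uR²w*.

G1, G2, G4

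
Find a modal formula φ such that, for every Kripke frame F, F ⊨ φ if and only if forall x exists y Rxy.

□r → ◇r

A defining formula is □r → ◇r (the D axiom).
Suppose □r→◇r is valid. At any x set V(r)=W. Then □r at x, so ◇r at x, so x has a successor.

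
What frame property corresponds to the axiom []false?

emptiness of R: forall x forall y ~Rxy

□⊥ is valid iff no world has any successor (otherwise □⊥ fails at any world with one).
Conversely, on a frame with emptiness of R the schema holds at every world under every valuation.
So the correspondent is emptiness of R.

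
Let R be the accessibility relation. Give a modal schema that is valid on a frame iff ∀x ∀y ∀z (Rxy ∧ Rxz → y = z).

◇q → □q

This is partial functionality; the standard corresponding axiom is CD: ◇q → □q.
Suppose ◇q→□q is valid. Take Rxy, Rxz and set V(q)={y}. Then ◇q at x, so □q at x, so q at z, i.e. z=y.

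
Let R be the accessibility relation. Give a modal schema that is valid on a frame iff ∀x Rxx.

The condition is reflexivity. The T schema □q → q defines it.
Suppose □q→q is valid. At any x set V(q)={w : Rxw}. Then □q holds at x, so q holds at x, i.e. Rxx.

□q → q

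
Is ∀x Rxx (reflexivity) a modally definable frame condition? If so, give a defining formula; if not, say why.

This is a Sahlqvist condition; the T axiom □p → p defines it.
Suppose □p→p is valid. At any x set V(p)={w : Rxw}. Then □p holds at x, so p holds at x, i.e. Rxx.

Yes, by □p → p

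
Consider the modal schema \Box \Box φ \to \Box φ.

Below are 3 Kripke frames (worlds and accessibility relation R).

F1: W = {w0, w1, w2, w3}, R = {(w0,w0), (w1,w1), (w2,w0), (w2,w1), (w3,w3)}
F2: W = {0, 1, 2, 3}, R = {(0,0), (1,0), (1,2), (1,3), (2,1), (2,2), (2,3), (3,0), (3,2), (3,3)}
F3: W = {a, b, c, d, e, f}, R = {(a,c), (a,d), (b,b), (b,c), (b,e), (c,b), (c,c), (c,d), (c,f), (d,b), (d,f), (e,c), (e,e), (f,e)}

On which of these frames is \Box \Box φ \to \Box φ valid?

This is the axiom for density; its first-order frame correspondent is \forall x \forall y (Rxy \to \exists z (Rxz \wedge Rzy)).
F1: condition met.
F2: condition met.
F3: fails — Rdf but no z with Rdz and Rzf.

F1, F2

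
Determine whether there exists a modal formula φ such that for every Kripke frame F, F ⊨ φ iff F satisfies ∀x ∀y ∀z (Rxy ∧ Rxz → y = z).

Definable; ◇r → □r defines it

This is a Sahlqvist condition; the CD axiom ◇r → □r defines it.
Suppose ◇r→□r is valid. Take Rxy, Rxz and set V(r)={y}. Then ◇r at x, so □r at x, so r at z, i.e. z=y.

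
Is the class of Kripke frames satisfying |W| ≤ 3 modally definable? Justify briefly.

No

Any modally definable frame class is closed under disjoint unions.
Any modal formula valid on each of 4 disjoint one-world frames is valid on their disjoint union (validity is preserved under disjoint unions). Each one-world frame has |W|=1≤3, but the union has |W|=4.
So the class is not modally definable.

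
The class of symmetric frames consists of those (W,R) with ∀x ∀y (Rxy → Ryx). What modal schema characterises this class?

The condition is symmetry. The B schema ψ → □◇ψ defines it.
Suppose ψ→□◇ψ is valid. Take Rxy and set V(ψ)={x}. Then ψ at x, so □◇ψ at x, so ◇ψ at y, so some z with Ryz has ψ; z=x, i.e. Ryx.

ψ → □◇ψ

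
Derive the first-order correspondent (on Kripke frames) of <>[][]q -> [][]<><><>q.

forall x forall y forall z ((xRy & x R^2 z) -> exists w (y R^2 w & z R^3 w))

This is a Sahlqvist (Geach-type) schema ◇^1□^2q → □^2◇^3q.
First-order correspondent: forall x forall y forall z ((xRy & x R^2 z) -> exists w (y R^2 w & z R^3 w)).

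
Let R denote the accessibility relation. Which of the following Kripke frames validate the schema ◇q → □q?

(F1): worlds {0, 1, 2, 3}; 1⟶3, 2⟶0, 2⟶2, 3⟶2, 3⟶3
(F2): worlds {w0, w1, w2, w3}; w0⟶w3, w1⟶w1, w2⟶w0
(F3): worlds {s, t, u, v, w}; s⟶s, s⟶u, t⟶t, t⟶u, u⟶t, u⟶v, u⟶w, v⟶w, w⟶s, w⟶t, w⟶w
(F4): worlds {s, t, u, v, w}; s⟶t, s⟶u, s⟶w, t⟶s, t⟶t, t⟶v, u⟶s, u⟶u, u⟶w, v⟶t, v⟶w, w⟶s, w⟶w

This is the axiom for partial functionality; its first-order frame correspondent is ∀x ∀y ∀z (Rxy ∧ Rxz → y = z).
(F1): fails — 2 sees both 0 and 2.
(F2): holds.
(F3): fails — s sees both s and u.
(F4): fails — s sees both t and u.

(F2)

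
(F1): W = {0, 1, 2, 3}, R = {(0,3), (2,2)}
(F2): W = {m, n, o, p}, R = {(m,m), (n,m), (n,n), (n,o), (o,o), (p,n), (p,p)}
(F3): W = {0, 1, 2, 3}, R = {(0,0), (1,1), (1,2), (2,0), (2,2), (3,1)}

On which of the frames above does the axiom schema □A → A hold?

This is the axiom for reflexivity; its first-order frame correspondent is ∀x Rxx.
(F1): fails — world 0 does not see itself.
(F2): condition met.
(F3): fails — world 3 does not see itself.

(F2)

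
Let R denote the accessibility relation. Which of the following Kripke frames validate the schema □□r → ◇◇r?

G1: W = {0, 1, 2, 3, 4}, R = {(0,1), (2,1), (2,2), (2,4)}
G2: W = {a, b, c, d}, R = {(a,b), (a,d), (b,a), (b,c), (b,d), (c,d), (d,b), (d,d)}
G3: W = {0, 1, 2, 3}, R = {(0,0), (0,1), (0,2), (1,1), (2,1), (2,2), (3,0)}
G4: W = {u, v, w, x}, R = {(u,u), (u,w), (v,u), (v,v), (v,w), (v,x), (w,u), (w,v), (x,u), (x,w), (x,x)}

G2, G3, G4

The schema corresponds to a generalized confluence (Geach) condition: ∀x ∃w (xR²w ∧ xR²w).
G1: fails — at 0 but no w with 0R²w and 0R²w.
G2: condition met.
G3: condition met.
G4: condition met.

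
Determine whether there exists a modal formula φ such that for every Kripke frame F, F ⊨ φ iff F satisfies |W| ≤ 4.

Not definable by any modal formula

If a class were modally definable it would be closed under disjoint unions (Goldblatt–Thomason).
Any modal formula valid on each of 5 disjoint one-world frames is valid on their disjoint union (validity is preserved under disjoint unions). Each one-world frame has |W|=1≤4, but the union has |W|=5.
Hence having at most 4 worlds is not modally definable.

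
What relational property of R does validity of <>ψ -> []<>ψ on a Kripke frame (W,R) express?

This is the 5 axiom.
It corresponds to the Euclidean property: forall x forall y forall z (Rxy & Rxz -> Ryz).

The Euclidean property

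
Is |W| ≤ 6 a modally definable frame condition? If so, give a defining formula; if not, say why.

If a class were modally definable it would be closed under disjoint unions (Goldblatt–Thomason).
Any modal formula valid on each of 7 disjoint one-world frames is valid on their disjoint union (validity is preserved under disjoint unions). Each one-world frame has |W|=1≤6, but the union has |W|=7.
So no modal formula (or set of formulas) defines exactly the |W|≤6 frames.

Not definable by any modal formula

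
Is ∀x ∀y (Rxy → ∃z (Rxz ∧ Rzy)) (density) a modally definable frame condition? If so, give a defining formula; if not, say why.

This is a Sahlqvist condition; the C4 axiom □□q → □q defines it.
Suppose □□q→□q is valid. Take Rxy and set V(q)={w : xR²w}. Then □□q at x, so □q at x, so q at y, i.e. ∃z(Rxz∧Rzy).

Yes — defined by □□q → □q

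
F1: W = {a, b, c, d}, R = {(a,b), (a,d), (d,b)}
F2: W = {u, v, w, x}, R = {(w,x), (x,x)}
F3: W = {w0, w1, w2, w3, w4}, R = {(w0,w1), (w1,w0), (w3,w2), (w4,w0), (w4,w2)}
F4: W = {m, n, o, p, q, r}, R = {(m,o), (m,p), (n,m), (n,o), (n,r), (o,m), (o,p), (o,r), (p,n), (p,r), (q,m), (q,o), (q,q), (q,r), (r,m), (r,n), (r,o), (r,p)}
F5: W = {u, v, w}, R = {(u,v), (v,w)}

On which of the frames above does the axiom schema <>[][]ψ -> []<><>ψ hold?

F2, F4

Frame correspondent (Sahlqvist): forall x forall y forall z ((xRy & xRz) -> exists w (y R^2 w & z R^2 w)) — i.e. a generalized confluence (Geach) condition.
F1: fails — aRb, aRb but no w with bR²w and bR²w.
F2: satisfies the condition.
F3: fails — w3Rw2, w3Rw2 but no w with w2R²w and w2R²w.
F4: satisfies the condition.
F5: fails — uRv, uRv but no t with vR²t and vR²t.
Valid on: F2, F4.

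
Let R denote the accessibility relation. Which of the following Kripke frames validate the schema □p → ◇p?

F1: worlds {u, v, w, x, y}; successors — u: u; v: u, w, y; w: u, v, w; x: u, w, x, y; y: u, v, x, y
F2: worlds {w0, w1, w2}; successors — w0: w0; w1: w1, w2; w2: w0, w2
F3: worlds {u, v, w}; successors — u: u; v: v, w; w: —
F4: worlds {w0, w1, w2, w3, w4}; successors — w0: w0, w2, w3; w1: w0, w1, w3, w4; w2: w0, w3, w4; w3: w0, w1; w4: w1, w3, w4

F1, F2, F4

The schema corresponds to seriality: ∀x ∃y Rxy.
F1: ✓.
F2: ✓.
F3: fails — world w has no successor.
F4: ✓.
Valid on: F1, F2, F4.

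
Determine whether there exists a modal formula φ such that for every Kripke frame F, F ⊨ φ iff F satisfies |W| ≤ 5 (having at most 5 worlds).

Not definable by any modal formula

Any modally definable frame class is closed under disjoint unions.
Any modal formula valid on each of 6 disjoint one-world frames is valid on their disjoint union (validity is preserved under disjoint unions). Each one-world frame has |W|=1≤5, but the union has |W|=6.
So no modal formula (or set of formulas) defines exactly the |W|≤5 frames.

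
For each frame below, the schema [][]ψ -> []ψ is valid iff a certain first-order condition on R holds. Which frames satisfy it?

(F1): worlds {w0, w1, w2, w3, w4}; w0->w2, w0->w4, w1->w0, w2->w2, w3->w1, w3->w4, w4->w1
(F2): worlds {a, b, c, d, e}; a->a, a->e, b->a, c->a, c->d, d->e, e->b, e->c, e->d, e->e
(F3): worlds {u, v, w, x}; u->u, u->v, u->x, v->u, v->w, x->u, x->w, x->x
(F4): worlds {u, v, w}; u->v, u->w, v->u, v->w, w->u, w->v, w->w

(F4)

Frame correspondent (Sahlqvist): forall x forall y (Rxy -> exists z (Rxz & Rzy)) — i.e. density.
(F1): fails — Rw1w0 but no z with Rw1z and Rzw0.
(F2): fails — Rcd but no z with Rcz and Rzd.
(F3): fails — Rvw but no z with Rvz and Rzw.
(F4): ✓.
Valid on: (F4).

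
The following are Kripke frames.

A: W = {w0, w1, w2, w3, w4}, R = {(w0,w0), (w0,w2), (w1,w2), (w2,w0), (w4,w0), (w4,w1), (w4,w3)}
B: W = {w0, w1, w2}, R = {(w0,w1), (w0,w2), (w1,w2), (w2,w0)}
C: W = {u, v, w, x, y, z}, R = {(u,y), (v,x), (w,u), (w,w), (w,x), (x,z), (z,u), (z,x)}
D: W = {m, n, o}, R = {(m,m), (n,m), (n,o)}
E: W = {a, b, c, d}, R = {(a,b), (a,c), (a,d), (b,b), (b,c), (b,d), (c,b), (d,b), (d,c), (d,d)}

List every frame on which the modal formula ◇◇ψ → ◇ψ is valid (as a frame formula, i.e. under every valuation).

Frame correspondent (Sahlqvist): ∀x ∀y ∀z (Rxy ∧ Ryz → Rxz) — i.e. transitivity.
A: fails — Rw1w2 and Rw2w0 but not Rw1w0.
B: fails — Rw1w2 and Rw2w0 but not Rw1w0.
C: fails — Rwu and Ruy but not Rwy.
D: ✓.
E: fails — Rcb and Rbc but not Rcc.
Valid on: D.

D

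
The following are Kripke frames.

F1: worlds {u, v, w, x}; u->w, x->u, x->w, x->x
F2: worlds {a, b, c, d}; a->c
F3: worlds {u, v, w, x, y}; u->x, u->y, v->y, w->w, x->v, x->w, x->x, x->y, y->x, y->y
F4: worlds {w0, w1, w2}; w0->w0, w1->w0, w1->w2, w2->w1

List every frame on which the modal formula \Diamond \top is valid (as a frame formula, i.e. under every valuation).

The schema corresponds to seriality: \forall x \exists y Rxy.
F1: fails — world v has no successor.
F2: fails — world b has no successor.
F3: holds.
F4: holds.
Valid on: F3, F4.

F3, F4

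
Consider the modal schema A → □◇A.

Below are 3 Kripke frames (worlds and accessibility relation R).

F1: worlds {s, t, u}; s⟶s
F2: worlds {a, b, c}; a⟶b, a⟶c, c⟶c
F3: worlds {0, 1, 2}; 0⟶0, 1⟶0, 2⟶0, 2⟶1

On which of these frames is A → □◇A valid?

The schema corresponds to symmetry: ∀x ∀y (Rxy → Ryx).
F1: satisfies the condition.
F2: fails — Rac but not Rca.
F3: fails — R10 but not R01.

F1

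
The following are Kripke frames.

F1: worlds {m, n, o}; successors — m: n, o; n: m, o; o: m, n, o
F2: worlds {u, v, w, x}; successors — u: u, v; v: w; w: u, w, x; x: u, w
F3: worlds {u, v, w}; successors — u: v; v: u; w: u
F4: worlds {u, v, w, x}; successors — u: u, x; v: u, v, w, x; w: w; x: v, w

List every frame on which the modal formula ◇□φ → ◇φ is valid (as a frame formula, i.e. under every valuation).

Frame correspondent (Sahlqvist): ∀x ∀y (xRy → ∃w (yRw ∧ xRw)) — i.e. a generalized confluence (Geach) condition.
F1: holds.
F2: fails — uRv but no t with vRt and uRt.
F3: fails — uRv but no t with vRt and uRt.
F4: fails — uRx but no t with xRt and uRt.
Valid on: F1.

F1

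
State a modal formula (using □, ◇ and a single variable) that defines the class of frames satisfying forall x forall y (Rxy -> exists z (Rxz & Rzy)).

□□ψ → □ψ

The condition is density. The C4 schema □□ψ → □ψ defines it.
Suppose □□ψ→□ψ is valid. Take Rxy and set V(ψ)={w : xR²w}. Then □□ψ at x, so □ψ at x, so ψ at y, i.e. ∃z(Rxz∧Rzy).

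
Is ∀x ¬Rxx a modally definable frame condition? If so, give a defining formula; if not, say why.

No — not modally definable

Modal frame validity is preserved under surjective bounded morphisms.
The 3-cycle (worlds w0,w1,w2 with w0→w1→w2→w0) is irreflexive, and the map sending every world to a single reflexive point • is a surjective bounded morphism (forth: every edge maps to (•,•); back: every world has a successor). So any modal formula valid on the 3-cycle is also valid on the reflexive point, which is not irreflexive.
So no modal formula (or set of formulas) defines exactly the irreflexive frames.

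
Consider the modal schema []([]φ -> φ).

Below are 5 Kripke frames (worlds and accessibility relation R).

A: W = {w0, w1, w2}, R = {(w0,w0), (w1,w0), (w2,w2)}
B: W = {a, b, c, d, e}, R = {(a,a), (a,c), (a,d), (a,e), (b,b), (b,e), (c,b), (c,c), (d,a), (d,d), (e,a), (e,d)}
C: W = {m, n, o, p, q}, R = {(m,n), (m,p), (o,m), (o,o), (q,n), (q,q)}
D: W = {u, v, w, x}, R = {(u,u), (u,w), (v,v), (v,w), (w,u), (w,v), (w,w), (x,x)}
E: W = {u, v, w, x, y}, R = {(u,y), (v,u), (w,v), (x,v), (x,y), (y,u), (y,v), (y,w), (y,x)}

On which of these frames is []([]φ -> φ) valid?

A, D

The schema corresponds to shift-reflexivity: forall x forall y (Rxy -> Ryy).
A: holds.
B: fails — Rae but not Ree.
C: fails — Rom but not Rmm.
D: holds.
E: fails — Ryx but not Rxx.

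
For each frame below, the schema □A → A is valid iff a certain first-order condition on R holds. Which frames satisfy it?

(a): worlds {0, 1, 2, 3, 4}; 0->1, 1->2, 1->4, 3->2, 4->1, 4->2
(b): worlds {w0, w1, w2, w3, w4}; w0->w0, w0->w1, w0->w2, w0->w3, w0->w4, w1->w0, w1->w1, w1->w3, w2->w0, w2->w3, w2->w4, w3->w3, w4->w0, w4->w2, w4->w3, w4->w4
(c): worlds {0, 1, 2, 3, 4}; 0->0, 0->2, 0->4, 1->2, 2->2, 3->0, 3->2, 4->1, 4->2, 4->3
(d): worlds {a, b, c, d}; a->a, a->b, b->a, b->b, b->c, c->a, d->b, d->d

Frame correspondent (Sahlqvist): ∀x Rxx — i.e. reflexivity.
(a): fails — world 0 does not see itself.
(b): fails — world w2 does not see itself.
(c): fails — world 1 does not see itself.
(d): fails — world c does not see itself.

none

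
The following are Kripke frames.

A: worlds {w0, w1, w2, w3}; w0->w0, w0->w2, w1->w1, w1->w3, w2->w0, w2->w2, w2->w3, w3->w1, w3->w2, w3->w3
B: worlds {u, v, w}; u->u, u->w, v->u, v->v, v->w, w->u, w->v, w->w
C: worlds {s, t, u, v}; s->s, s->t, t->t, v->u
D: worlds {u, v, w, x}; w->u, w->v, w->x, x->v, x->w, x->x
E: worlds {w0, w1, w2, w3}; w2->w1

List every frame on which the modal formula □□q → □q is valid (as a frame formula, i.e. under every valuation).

The schema corresponds to density: ∀x ∀y (Rxy → ∃z (Rxz ∧ Rzy)).
A: condition met.
B: condition met.
C: fails — Rvu but no z with Rvz and Rzu.
D: fails — Rwu but no z with Rwz and Rzu.
E: fails — Rw2w1 but no z with Rw2z and Rzw1.

A, B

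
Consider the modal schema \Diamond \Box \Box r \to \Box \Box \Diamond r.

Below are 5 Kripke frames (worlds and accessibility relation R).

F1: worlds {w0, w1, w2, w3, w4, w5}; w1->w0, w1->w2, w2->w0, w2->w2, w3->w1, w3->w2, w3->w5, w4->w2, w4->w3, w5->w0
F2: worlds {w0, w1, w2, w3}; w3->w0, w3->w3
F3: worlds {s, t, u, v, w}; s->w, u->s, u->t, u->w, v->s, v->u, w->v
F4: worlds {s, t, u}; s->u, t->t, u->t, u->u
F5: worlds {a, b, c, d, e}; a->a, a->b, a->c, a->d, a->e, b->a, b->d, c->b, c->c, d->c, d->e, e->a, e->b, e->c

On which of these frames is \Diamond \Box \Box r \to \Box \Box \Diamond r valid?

F4, F5

Frame correspondent (Sahlqvist): \forall x \forall y \forall z ((xRy \wedge x R^2 z) \to \exists w (y R^2 w \wedge zRw)) — i.e. a generalized confluence (Geach) condition.
F1: fails — w1Rw0, w1R²w0 but no w with w0R²w and w0Rw.
F2: fails — w3Rw0, w3R²w0 but no w with w0R²w and w0Rw.
F3: fails — uRs, uR²v but no w* with sR²w* and vRw*.
F4: holds.
F5: holds.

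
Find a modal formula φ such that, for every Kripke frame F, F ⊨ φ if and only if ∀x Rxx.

□p → p

The condition is reflexivity. The T schema □p → p defines it.
Suppose □p→p is valid. At any x set V(p)={w : Rxw}. Then □p holds at x, so p holds at x, i.e. Rxx.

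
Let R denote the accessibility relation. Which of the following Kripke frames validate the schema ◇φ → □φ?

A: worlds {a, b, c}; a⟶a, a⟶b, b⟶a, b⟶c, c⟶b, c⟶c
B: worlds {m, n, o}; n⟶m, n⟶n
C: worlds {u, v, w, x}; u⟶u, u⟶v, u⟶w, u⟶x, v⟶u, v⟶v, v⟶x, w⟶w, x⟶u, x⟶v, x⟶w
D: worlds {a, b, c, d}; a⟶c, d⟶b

The schema corresponds to partial functionality: ∀x ∀y ∀z (Rxy ∧ Rxz → y = z).
A: fails — a sees both a and b.
B: fails — n sees both m and n.
C: fails — u sees both u and v.
D: satisfies the condition.

D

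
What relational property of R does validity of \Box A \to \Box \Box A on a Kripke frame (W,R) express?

transitivity: \forall x \forall y \forall z (Rxy \wedge Ryz \to Rxz)

Suppose □A→□□A is valid. Take Rxy, Ryz and set V(A)={w : Rxw}. Then □A at x, so □□A at x, so □A at y, so A at z, i.e. Rxz.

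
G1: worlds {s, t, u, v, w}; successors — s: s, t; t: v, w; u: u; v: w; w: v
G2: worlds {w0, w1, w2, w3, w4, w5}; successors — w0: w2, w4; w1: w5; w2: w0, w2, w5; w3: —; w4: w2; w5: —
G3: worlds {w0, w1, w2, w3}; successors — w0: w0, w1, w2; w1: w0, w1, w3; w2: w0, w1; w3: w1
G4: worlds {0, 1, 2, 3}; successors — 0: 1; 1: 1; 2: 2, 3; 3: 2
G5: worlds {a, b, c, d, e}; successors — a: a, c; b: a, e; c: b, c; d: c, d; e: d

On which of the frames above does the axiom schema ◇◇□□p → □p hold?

G4

Frame correspondent (Sahlqvist): ∀x ∀y ∀z ((xR²y ∧ xRz) → ∃w (yR²w ∧ z = w)) — i.e. a generalized confluence (Geach) condition.
G1: fails — sR²t, sRs but no w* with tR²w* and s=w*.
G2: fails — w0R²w0, w0Rw4 but no w with w0R²w and w4=w.
G3: fails — w0R²w3, w0Rw2 but no w with w3R²w and w2=w.
G4: condition met.
G5: fails — bR²a, bRe but no w with aR²w and e=w.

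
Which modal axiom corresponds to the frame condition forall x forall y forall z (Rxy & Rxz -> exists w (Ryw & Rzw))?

◇□r → □◇r

The condition is convergence. The .2 schema ◇□r → □◇r defines it.
Suppose ◇□r→□◇r is valid. Take Rxy, Rxz and set V(r)={w : Ryw}. Then □r at y so ◇□r at x, so □◇r at x, so ◇r at z, giving w with Rzw and Ryw.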